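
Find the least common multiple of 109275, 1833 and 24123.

lcm(109275, 1833) = 109275·1833/gcd = 200301075/141 = 1420575
lcm(1420575, 24123) = 1420575·24123/gcd = 34268530725/3 = 11422843575

11422843575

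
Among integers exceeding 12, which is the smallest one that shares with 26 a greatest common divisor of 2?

26 = 2·13. Any t with gcd(t, 26) = 2 is a multiple of 2, say 2s, with s coprime to 13.
Need s > 12/2, so s ≥ 7. First s ≥ 7 with gcd(s, 13) = 1 is s = 7. Thus t = 2·7 = 14.

14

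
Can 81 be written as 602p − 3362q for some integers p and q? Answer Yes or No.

gcd(602, 3362): 3362 = 5·602 + 352; 602 = 1·352 + 250; 352 = 1·250 + 102; 250 = 2·102 + 46; 102 = 2·46 + 10; 46 = 4·10 + 6; 10 = 1·6 + 4; 6 = 1·4 + 2; 4 = 2·2 + 0 → 2
2 does not divide 81, so a solution does not exist.

No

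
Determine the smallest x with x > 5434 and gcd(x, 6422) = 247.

Multiples of 247 above 5434: 247·23, 247·24, … . Need the cofactor coprime to 6422/247 = 26.
Checking s = 23, 24, … the first with gcd(s, 26) = 1 is s = 23, giving 5681.

5681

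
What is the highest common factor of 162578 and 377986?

2

Euclid: 377986 = 2·162578 + 52830; 162578 = 3·52830 + 4088; 52830 = 12·4088 + 3774; 4088 = 1·3774 + 314; 3774 = 12·314 + 6; 314 = 52·6 + 2; 6 = 3·2 + 0. Last nonzero remainder: 2.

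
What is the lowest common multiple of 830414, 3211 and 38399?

lcm(830414, 3211) = 830414·3211/gcd = 2666459354/247 = 10795382
lcm(10795382, 38399) = 10795382·38399/gcd = 414531873418/19 = 21817467022

21817467022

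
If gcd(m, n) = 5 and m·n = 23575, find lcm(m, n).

4715

For any two positive integers, gcd × lcm equals their product. Hence lcm = 23575 / 5 = 4715.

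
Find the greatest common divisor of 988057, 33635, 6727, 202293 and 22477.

gcd(988057, 33635): 988057 = 29·33635 + 12642; 33635 = 2·12642 + 8351; 12642 = 1·8351 + 4291; 8351 = 1·4291 + 4060; 4291 = 1·4060 + 231; 4060 = 17·231 + 133; 231 = 1·133 + 98; 133 = 1·98 + 35; 98 = 2·35 + 28; 35 = 1·28 + 7; 28 = 4·7 + 0 → 7
gcd(7, 6727): 6727 = 961·7 + 0 → 7
gcd(7, 202293): 202293 = 28899·7 + 0 → 7
gcd(7, 22477): 22477 = 3211·7 + 0 → 7

7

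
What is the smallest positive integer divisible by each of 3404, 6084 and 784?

3404 = 2² · 23 · 37; 6084 = 2² · 3² · 13²; 784 = 2⁴ · 7²
lcm takes max exponent of each prime: 2⁴ · 3² · 7² · 13² · 23 · 37 = 1014786864

1014786864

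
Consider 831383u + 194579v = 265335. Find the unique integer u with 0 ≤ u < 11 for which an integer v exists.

Reduce mod 194579: 831383u ≡ 265335 (mod 194579). With g = gcd(831383, 194579) = 17689 dividing 265335, divide through: 47u ≡ 15 (mod 11).
Since gcd(47, 11) = 1, u ≡ 15·(47)⁻¹ ≡ 5 (mod 11). Smallest non-negative: 5.

5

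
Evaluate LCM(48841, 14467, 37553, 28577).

154339659137339

lcm(48841, 14467) = 48841·14467/gcd = 706582747/17 = 41563691
lcm(41563691, 37553) = 41563691·37553/gcd = 1560841288123/17 = 91814193419
lcm(91814193419, 28577) = 91814193419·28577/gcd = 2623774205334763/17 = 154339659137339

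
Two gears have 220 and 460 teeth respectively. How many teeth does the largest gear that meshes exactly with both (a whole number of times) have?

20

Euclid: 460 = 2·220 + 20; 220 = 11·20 + 0. Last nonzero remainder: 20.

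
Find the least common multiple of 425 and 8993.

224825

425 = 5² · 17; 8993 = 17 · 23²
max exponents: 5² · 17 · 23² = 224825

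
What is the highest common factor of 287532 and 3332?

196

287532 = 2² · 3² · 7² · 163
3332 = 2² · 7² · 17
Common: 2² · 7² = 196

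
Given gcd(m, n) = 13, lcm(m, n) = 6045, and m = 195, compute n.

m·n = gcd·lcm = 13·6045 = 78585, so n = 78585/195 = 403.

403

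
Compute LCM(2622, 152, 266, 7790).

15050280

lcm(2622, 152) = 2622·152/gcd = 398544/38 = 10488
lcm(10488, 266) = 10488·266/gcd = 2789808/38 = 73416
lcm(73416, 7790) = 73416·7790/gcd = 571910640/38 = 15050280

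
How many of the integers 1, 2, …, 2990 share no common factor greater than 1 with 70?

70 = 2·5·7. Inclusion–exclusion on these primes:
2990 − ⌊2990/2⌋ − ⌊2990/5⌋ − ⌊2990/7⌋ + ⌊2990/10⌋ + ⌊2990/14⌋ + ⌊2990/35⌋ − ⌊2990/70⌋ = 1025

1025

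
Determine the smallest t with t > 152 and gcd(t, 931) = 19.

931 = 19·49. Any t with gcd(t, 931) = 19 is a multiple of 19, say 19s, with s coprime to 49.
Need s > 152/19, so s ≥ 9. First s ≥ 9 with gcd(s, 49) = 1 is s = 9. Thus t = 19·9 = 171.

171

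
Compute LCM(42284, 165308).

158860988

42284 = 2² · 11 · 31²; 165308 = 2² · 11 · 13 · 17²
max exponents: 2² · 11 · 13 · 17² · 31² = 158860988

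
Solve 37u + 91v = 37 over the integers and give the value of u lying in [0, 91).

1

gcd(37, 91) = 1 (Euclid: 91 = 2·37 + 17; 37 = 2·17 + 3; 17 = 5·3 + 2; 3 = 1·2 + 1; 2 = 2·1 + 0), and 1 | 37.
Extended Euclid: 37·(32) + 91·(-13) = 1. Scale by 37: u₀ = 1184.
General solution u = u₀ + 91t; reducing mod 91 gives u = 1 (and v = 0).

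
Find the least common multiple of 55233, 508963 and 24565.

55233 = 3² · 17 · 19²; 508963 = 7² · 13 · 17 · 47; 24565 = 5 · 17³
lcm takes max exponent of each prime: 3² · 5 · 7² · 13 · 17³ · 19² · 47 = 2389482037215

2389482037215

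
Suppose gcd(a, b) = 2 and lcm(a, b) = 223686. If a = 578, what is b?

774

a·b = gcd·lcm = 2·223686 = 447372, so b = 447372/578 = 774.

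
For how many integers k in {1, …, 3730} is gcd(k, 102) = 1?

102 = 2·3·17. Inclusion–exclusion on these primes:
3730 − ⌊3730/2⌋ − ⌊3730/3⌋ − ⌊3730/17⌋ + ⌊3730/6⌋ + ⌊3730/34⌋ + ⌊3730/51⌋ − ⌊3730/102⌋ = 1170

1170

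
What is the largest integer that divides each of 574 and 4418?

2

Euclid: 4418 = 7·574 + 400; 574 = 1·400 + 174; 400 = 2·174 + 52; 174 = 3·52 + 18; 52 = 2·18 + 16; 18 = 1·16 + 2; 16 = 8·2 + 0. Last nonzero remainder: 2.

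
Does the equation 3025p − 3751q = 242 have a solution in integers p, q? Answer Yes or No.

By Bézout, 3025p − 3751q = 242 has integer solutions iff gcd(3025, 3751) | 242.
Euclid: 3751 = 1·3025 + 726; 3025 = 4·726 + 121; 726 = 6·121 + 0. gcd = 121; 242 mod 121 = 0. Yes.

Yes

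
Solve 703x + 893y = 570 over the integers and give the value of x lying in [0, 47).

44

Reduce mod 893: 703x ≡ 570 (mod 893). With g = gcd(703, 893) = 19 dividing 570, divide through: 37x ≡ 30 (mod 47).
Since gcd(37, 47) = 1, x ≡ 30·(37)⁻¹ ≡ 44 (mod 47). Smallest non-negative: 44.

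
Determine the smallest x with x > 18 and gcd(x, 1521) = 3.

21

1521 = 3·507. Any x with gcd(x, 1521) = 3 is a multiple of 3, say 3s, with s coprime to 507.
Need s > 18/3, so s ≥ 7. First s ≥ 7 with gcd(s, 507) = 1 is s = 7. Thus x = 3·7 = 21.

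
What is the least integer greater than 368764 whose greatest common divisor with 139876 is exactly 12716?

381480

Multiples of 12716 above 368764: 12716·30, 12716·31, … . Need the cofactor coprime to 139876/12716 = 11.
Checking s = 30, 31, … the first with gcd(s, 11) = 1 is s = 30, giving 381480.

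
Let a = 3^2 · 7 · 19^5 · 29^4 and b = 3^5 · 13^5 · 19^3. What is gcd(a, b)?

61731

min exponent per shared prime: 3^2 · 19^3 = 61731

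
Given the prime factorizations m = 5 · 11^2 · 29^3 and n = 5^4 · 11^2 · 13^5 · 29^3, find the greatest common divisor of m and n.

14755345

min exponent per shared prime: 5 · 11^2 · 29^3 = 14755345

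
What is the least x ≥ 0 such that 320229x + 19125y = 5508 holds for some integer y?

gcd(320229, 19125) = 153 (Euclid: 320229 = 16·19125 + 14229; 19125 = 1·14229 + 4896; 14229 = 2·4896 + 4437; 4896 = 1·4437 + 459; 4437 = 9·459 + 306; 459 = 1·306 + 153; 306 = 2·153 + 0), and 153 | 5508.
Extended Euclid: 320229·(-43) + 19125·(720) = 153. Scale by 36: x₀ = -1548.
General solution x = x₀ + 125t; reducing mod 125 gives x = 77 (and y = -1289).

77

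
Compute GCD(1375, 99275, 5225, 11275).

1375 = 5³ · 11; 99275 = 5² · 11 · 19²; 5225 = 5² · 11 · 19; 11275 = 5² · 11 · 41
gcd takes min exponent of each prime: 5² · 11 = 275

275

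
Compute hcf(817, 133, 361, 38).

gcd(817, 133): 817 = 6·133 + 19; 133 = 7·19 + 0 → 19
gcd(19, 361): 361 = 19·19 + 0 → 19
gcd(19, 38): 38 = 2·19 + 0 → 19

19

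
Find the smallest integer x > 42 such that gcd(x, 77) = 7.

77 = 7·11. Any x with gcd(x, 77) = 7 is a multiple of 7, say 7s, with s coprime to 11.
Need s > 42/7, so s ≥ 7. First s ≥ 7 with gcd(s, 11) = 1 is s = 7. Thus x = 7·7 = 49.

49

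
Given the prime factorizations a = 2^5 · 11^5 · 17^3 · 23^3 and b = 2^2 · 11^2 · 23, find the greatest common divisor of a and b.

11132

min exponent per shared prime: 2^2 · 11^2 · 23 = 11132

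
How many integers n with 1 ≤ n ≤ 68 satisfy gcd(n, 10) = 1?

27

10 = 2·5. Inclusion–exclusion on these primes:
68 − ⌊68/2⌋ − ⌊68/5⌋ + ⌊68/10⌋ = 27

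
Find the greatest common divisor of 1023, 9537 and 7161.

33

1023 = 3 · 11 · 31; 9537 = 3 · 11 · 17²; 7161 = 3 · 7 · 11 · 31
gcd takes min exponent of each prime: 3 · 11 = 33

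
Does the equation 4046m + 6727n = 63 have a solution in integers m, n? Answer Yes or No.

Yes

gcd(4046, 6727): 6727 = 1·4046 + 2681; 4046 = 1·2681 + 1365; 2681 = 1·1365 + 1316; 1365 = 1·1316 + 49; 1316 = 26·49 + 42; 49 = 1·42 + 7; 42 = 6·7 + 0 → 7
7 divides 63, so a solution exists.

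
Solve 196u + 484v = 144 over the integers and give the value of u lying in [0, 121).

gcd(196, 484) = 4 (Euclid: 484 = 2·196 + 92; 196 = 2·92 + 12; 92 = 7·12 + 8; 12 = 1·8 + 4; 8 = 2·4 + 0), and 4 | 144.
Extended Euclid: 196·(42) + 484·(-17) = 4. Scale by 36: u₀ = 1512.
General solution u = u₀ + 121t; reducing mod 121 gives u = 60 (and v = -24).

60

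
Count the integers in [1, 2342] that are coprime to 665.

1521

665 = 5·7·19. Inclusion–exclusion on these primes:
2342 − ⌊2342/5⌋ − ⌊2342/7⌋ − ⌊2342/19⌋ + ⌊2342/35⌋ + ⌊2342/95⌋ + ⌊2342/133⌋ − ⌊2342/665⌋ = 1521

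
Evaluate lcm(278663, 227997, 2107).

107842581

278663 = 7² · 11² · 47; 227997 = 3² · 7² · 11 · 47; 2107 = 7² · 43
lcm takes max exponent of each prime: 3² · 7² · 11² · 43 · 47 = 107842581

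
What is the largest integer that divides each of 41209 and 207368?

41209 = 7² · 29²
207368 = 2³ · 7² · 23²
Common: 7² = 49

49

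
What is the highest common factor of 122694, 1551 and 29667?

33

122694 = 2 · 3 · 11² · 13²; 1551 = 3 · 11 · 47; 29667 = 3 · 11 · 29 · 31
gcd takes min exponent of each prime: 3 · 11 = 33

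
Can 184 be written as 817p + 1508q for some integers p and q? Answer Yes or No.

Yes

By Bézout, 817p + 1508q = 184 has integer solutions iff gcd(817, 1508) | 184.
Euclid: 1508 = 1·817 + 691; 817 = 1·691 + 126; 691 = 5·126 + 61; 126 = 2·61 + 4; 61 = 15·4 + 1; 4 = 4·1 + 0. gcd = 1; 184 mod 1 = 0. Yes.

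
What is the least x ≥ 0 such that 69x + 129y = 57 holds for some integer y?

27

Euclid: 129 = 1·69 + 60; 69 = 1·60 + 9; 60 = 6·9 + 6; 9 = 1·6 + 3; 6 = 2·3 + 0 → gcd = 3; 57 = 3·19.
Back-substitution yields 69·(15) + 129·(-8) = 3, so one solution is x = 15·19 = 285, y = -8·19 = -152.
Solutions in x differ by 129/3 = 43; the one in [0, 43) is 285 mod 43 = 27.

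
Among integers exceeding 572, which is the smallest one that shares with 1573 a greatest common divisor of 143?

Multiples of 143 above 572: 143·5, 143·6, … . Need the cofactor coprime to 1573/143 = 11.
Checking s = 5, 6, … the first with gcd(s, 11) = 1 is s = 5, giving 715.

715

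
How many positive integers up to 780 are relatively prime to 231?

406

Prime factors of 231: 3, 7, 11. Count integers ≤ 780 divisible by none of them.
By inclusion–exclusion: 780 − ⌊780/3⌋ − ⌊780/7⌋ − ⌊780/11⌋ + ⌊780/21⌋ + ⌊780/33⌋ + ⌊780/77⌋ − ⌊780/231⌋ = 406.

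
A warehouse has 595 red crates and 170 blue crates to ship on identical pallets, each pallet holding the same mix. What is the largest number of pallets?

85

595 = 5 · 7 · 17
170 = 2 · 5 · 17
Common: 5 · 17 = 85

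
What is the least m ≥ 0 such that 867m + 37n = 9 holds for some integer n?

gcd(867, 37) = 1 (Euclid: 867 = 23·37 + 16; 37 = 2·16 + 5; 16 = 3·5 + 1; 5 = 5·1 + 0), and 1 | 9.
Extended Euclid: 867·(7) + 37·(-164) = 1. Scale by 9: m₀ = 63.
General solution m = m₀ + 37t; reducing mod 37 gives m = 26 (and n = -609).

26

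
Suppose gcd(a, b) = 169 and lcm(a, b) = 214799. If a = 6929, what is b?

a·b = gcd·lcm = 169·214799 = 36301031, so b = 36301031/6929 = 5239.

5239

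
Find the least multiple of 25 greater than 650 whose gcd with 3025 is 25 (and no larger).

gcd(t, 3025) = 25 forces 25 | t; write t = 25s. Then gcd(25s, 25·121) = 25·gcd(s, 121), so need gcd(s, 121) = 1.
25s > 650 gives s ≥ 27. The least s ≥ 27 coprime to 121 is 27, so t = 25·27 = 675.

675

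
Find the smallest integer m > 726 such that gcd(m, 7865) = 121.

7865 = 121·65. Any m with gcd(m, 7865) = 121 is a multiple of 121, say 121s, with s coprime to 65.
Need s > 726/121, so s ≥ 7. First s ≥ 7 with gcd(s, 65) = 1 is s = 7. Thus m = 121·7 = 847.

847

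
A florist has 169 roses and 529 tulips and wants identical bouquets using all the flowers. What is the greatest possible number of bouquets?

1

169 = 13²
529 = 23²
Common: 1 = 1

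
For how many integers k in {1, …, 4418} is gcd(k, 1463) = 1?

3262

Prime factors of 1463: 7, 11, 19. Count integers ≤ 4418 divisible by none of them.
By inclusion–exclusion: 4418 − ⌊4418/7⌋ − ⌊4418/11⌋ − ⌊4418/19⌋ + ⌊4418/77⌋ + ⌊4418/133⌋ + ⌊4418/209⌋ − ⌊4418/1463⌋ = 3262.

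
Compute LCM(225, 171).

4275

gcd first: 225 = 1·171 + 54; 171 = 3·54 + 9; 54 = 6·9 + 0 → gcd = 9
lcm = 225·171/gcd = 38475/9 = 4275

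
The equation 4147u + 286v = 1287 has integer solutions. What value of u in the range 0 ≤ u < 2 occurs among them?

1

gcd(4147, 286) = 143 (Euclid: 4147 = 14·286 + 143; 286 = 2·143 + 0), and 143 | 1287.
Extended Euclid: 4147·(1) + 286·(-14) = 143. Scale by 9: u₀ = 9.
General solution u = u₀ + 2t; reducing mod 2 gives u = 1 (and v = -10).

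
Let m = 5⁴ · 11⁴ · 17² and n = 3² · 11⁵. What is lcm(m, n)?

max exponent per prime: 3² · 5⁴ · 11⁵ · 17² = 261808531875

261808531875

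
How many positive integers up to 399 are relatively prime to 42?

42 = 2·3·7. Inclusion–exclusion on these primes:
399 − ⌊399/2⌋ − ⌊399/3⌋ − ⌊399/7⌋ + ⌊399/6⌋ + ⌊399/14⌋ + ⌊399/21⌋ − ⌊399/42⌋ = 114

114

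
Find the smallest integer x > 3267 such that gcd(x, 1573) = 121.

Multiples of 121 above 3267: 121·28, 121·29, … . Need the cofactor coprime to 1573/121 = 13.
Checking s = 28, 29, … the first with gcd(s, 13) = 1 is s = 28, giving 3388.

3388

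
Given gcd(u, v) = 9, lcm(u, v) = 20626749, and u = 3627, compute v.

u·v = gcd·lcm = 9·20626749 = 185640741, so v = 185640741/3627 = 51183.

51183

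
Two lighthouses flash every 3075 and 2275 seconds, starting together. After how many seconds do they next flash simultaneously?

279825

3075 = 3 · 5² · 41; 2275 = 5² · 7 · 13
max exponents: 3 · 5² · 7 · 13 · 41 = 279825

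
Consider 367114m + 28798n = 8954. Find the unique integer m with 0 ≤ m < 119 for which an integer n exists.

Reduce mod 28798: 367114m ≡ 8954 (mod 28798). With g = gcd(367114, 28798) = 242 dividing 8954, divide through: 1517m ≡ 37 (mod 119).
Since gcd(1517, 119) = 1, m ≡ 37·(1517)⁻¹ ≡ 90 (mod 119). Smallest non-negative: 90.

90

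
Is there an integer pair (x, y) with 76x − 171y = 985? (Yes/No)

No

gcd(76, 171): 171 = 2·76 + 19; 76 = 4·19 + 0 → 19
19 does not divide 985, so a solution does not exist.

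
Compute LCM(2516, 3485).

2516 = 2² · 17 · 37; 3485 = 5 · 17 · 41
max exponents: 2² · 5 · 17 · 37 · 41 = 515780

515780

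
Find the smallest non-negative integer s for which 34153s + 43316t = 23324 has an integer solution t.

gcd(34153, 43316) = 833 (Euclid: 43316 = 1·34153 + 9163; 34153 = 3·9163 + 6664; 9163 = 1·6664 + 2499; 6664 = 2·2499 + 1666; 2499 = 1·1666 + 833; 1666 = 2·833 + 0), and 833 | 23324.
Extended Euclid: 34153·(-19) + 43316·(15) = 833. Scale by 28: s₀ = -532.
General solution s = s₀ + 52k; reducing mod 52 gives s = 40 (and t = -31).

40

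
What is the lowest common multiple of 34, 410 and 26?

lcm(34, 410) = 34·410/gcd = 13940/2 = 6970
lcm(6970, 26) = 6970·26/gcd = 181220/2 = 90610

90610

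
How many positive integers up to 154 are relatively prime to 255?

78

Prime factors of 255: 3, 5, 17. Count integers ≤ 154 divisible by none of them.
By inclusion–exclusion: 154 − ⌊154/3⌋ − ⌊154/5⌋ − ⌊154/17⌋ + ⌊154/15⌋ + ⌊154/51⌋ + ⌊154/85⌋ − ⌊154/255⌋ = 78.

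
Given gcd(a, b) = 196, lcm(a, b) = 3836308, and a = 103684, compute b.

7252

a·b = gcd·lcm = 196·3836308 = 751916368, so b = 751916368/103684 = 7252.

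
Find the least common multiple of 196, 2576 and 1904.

306544

196 = 2² · 7²; 2576 = 2⁴ · 7 · 23; 1904 = 2⁴ · 7 · 17
lcm takes max exponent of each prime: 2⁴ · 7² · 17 · 23 = 306544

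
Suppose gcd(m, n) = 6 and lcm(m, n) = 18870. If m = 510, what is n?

m·n = gcd·lcm = 6·18870 = 113220, so n = 113220/510 = 222.

222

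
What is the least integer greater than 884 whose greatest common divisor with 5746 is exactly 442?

1326

gcd(x, 5746) = 442 forces 442 | x; write x = 442s. Then gcd(442s, 442·13) = 442·gcd(s, 13), so need gcd(s, 13) = 1.
442s > 884 gives s ≥ 3. The least s ≥ 3 coprime to 13 is 3, so x = 442·3 = 1326.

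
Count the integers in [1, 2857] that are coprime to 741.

1667

741 = 3·13·19. Inclusion–exclusion on these primes:
2857 − ⌊2857/3⌋ − ⌊2857/13⌋ − ⌊2857/19⌋ + ⌊2857/39⌋ + ⌊2857/57⌋ + ⌊2857/247⌋ − ⌊2857/741⌋ = 1667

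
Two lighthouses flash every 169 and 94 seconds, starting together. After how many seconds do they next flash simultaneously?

gcd first: 169 = 1·94 + 75; 94 = 1·75 + 19; 75 = 3·19 + 18; 19 = 1·18 + 1; 18 = 18·1 + 0 → gcd = 1
lcm = 169·94/gcd = 15886/1 = 15886

15886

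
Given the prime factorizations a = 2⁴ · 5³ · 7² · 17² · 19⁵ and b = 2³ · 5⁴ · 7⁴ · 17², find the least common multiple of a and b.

max exponent per prime: 2⁴ · 5⁴ · 7⁴ · 17² · 19⁵ = 17181378590110000

17181378590110000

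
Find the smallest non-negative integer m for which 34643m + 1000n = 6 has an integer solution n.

42

Reduce mod 1000: 34643m ≡ 6 (mod 1000). With g = gcd(34643, 1000) = 1 dividing 6, divide through: 34643m ≡ 6 (mod 1000).
Since gcd(34643, 1000) = 1, m ≡ 6·(34643)⁻¹ ≡ 42 (mod 1000). Smallest non-negative: 42.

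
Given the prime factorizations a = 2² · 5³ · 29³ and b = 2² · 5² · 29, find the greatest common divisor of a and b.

min exponent per shared prime: 2² · 5² · 29 = 2900

2900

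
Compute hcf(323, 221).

323 = 17 · 19
221 = 13 · 17
Common: 17 = 17

17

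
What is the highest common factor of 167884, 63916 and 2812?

76

gcd(167884, 63916): 167884 = 2·63916 + 40052; 63916 = 1·40052 + 23864; 40052 = 1·23864 + 16188; 23864 = 1·16188 + 7676; 16188 = 2·7676 + 836; 7676 = 9·836 + 152; 836 = 5·152 + 76; 152 = 2·76 + 0 → 76
gcd(76, 2812): 2812 = 37·76 + 0 → 76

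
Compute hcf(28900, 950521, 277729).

gcd(28900, 950521): 950521 = 32·28900 + 25721; 28900 = 1·25721 + 3179; 25721 = 8·3179 + 289; 3179 = 11·289 + 0 → 289
gcd(289, 277729): 277729 = 961·289 + 0 → 289

289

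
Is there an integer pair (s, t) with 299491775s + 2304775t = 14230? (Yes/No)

No

gcd(299491775, 2304775): 299491775 = 129·2304775 + 2175800; 2304775 = 1·2175800 + 128975; 2175800 = 16·128975 + 112200; 128975 = 1·112200 + 16775; 112200 = 6·16775 + 11550; 16775 = 1·11550 + 5225; 11550 = 2·5225 + 1100; 5225 = 4·1100 + 825; 1100 = 1·825 + 275; 825 = 3·275 + 0 → 275
275 does not divide 14230, so a solution does not exist.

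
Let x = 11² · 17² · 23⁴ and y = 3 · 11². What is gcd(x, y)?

min exponent per shared prime: 11² = 121

121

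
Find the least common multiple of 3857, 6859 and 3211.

235311713

lcm(3857, 6859) = 3857·6859/gcd = 26455163/19 = 1392377
lcm(1392377, 3211) = 1392377·3211/gcd = 4470922547/19 = 235311713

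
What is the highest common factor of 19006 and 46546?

34

Euclid: 46546 = 2·19006 + 8534; 19006 = 2·8534 + 1938; 8534 = 4·1938 + 782; 1938 = 2·782 + 374; 782 = 2·374 + 34; 374 = 11·34 + 0. Last nonzero remainder: 34.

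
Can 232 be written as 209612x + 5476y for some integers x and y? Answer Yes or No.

By Bézout, 209612x + 5476y = 232 has integer solutions iff gcd(209612, 5476) | 232.
Euclid: 209612 = 38·5476 + 1524; 5476 = 3·1524 + 904; 1524 = 1·904 + 620; 904 = 1·620 + 284; 620 = 2·284 + 52; 284 = 5·52 + 24; 52 = 2·24 + 4; 24 = 6·4 + 0. gcd = 4; 232 mod 4 = 0. Yes.

Yes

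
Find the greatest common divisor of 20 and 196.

Euclid: 196 = 9·20 + 16; 20 = 1·16 + 4; 16 = 4·4 + 0. Last nonzero remainder: 4.

4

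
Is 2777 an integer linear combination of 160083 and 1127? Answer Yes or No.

No

gcd(160083, 1127): 160083 = 142·1127 + 49; 1127 = 23·49 + 0 → 49
49 does not divide 2777, so a solution does not exist.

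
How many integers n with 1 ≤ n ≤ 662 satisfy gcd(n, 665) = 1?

Prime factors of 665: 5, 7, 19. Count integers ≤ 662 divisible by none of them.
By inclusion–exclusion: 662 − ⌊662/5⌋ − ⌊662/7⌋ − ⌊662/19⌋ + ⌊662/35⌋ + ⌊662/95⌋ + ⌊662/133⌋ − ⌊662/665⌋ = 430.

430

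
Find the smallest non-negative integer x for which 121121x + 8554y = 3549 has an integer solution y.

Reduce mod 8554: 121121x ≡ 3549 (mod 8554). With g = gcd(121121, 8554) = 91 dividing 3549, divide through: 1331x ≡ 39 (mod 94).
Since gcd(1331, 94) = 1, x ≡ 39·(1331)⁻¹ ≡ 59 (mod 94). Smallest non-negative: 59.

59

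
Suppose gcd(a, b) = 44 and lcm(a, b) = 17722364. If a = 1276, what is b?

611116

a·b = gcd·lcm = 44·17722364 = 779784016, so b = 779784016/1276 = 611116.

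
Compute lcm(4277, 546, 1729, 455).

2437890

4277 = 7 · 13 · 47; 546 = 2 · 3 · 7 · 13; 1729 = 7 · 13 · 19; 455 = 5 · 7 · 13
lcm takes max exponent of each prime: 2 · 3 · 5 · 7 · 13 · 19 · 47 = 2437890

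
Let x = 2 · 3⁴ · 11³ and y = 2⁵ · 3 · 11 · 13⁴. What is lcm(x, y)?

max exponent per prime: 2⁵ · 3⁴ · 11³ · 13⁴ = 98534079072

98534079072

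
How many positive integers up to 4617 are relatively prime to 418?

418 = 2·11·19. Inclusion–exclusion on these primes:
4617 − ⌊4617/2⌋ − ⌊4617/11⌋ − ⌊4617/19⌋ + ⌊4617/22⌋ + ⌊4617/38⌋ + ⌊4617/209⌋ − ⌊4617/418⌋ = 1988

1988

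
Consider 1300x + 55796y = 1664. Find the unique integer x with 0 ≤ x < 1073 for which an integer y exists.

688

gcd(1300, 55796) = 52 (Euclid: 55796 = 42·1300 + 1196; 1300 = 1·1196 + 104; 1196 = 11·104 + 52; 104 = 2·52 + 0), and 52 | 1664.
Extended Euclid: 1300·(-515) + 55796·(12) = 52. Scale by 32: x₀ = -16480.
General solution x = x₀ + 1073t; reducing mod 1073 gives x = 688 (and y = -16).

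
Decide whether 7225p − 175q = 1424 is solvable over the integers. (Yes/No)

By Bézout, 7225p − 175q = 1424 has integer solutions iff gcd(7225, 175) | 1424.
Euclid: 7225 = 41·175 + 50; 175 = 3·50 + 25; 50 = 2·25 + 0. gcd = 25; 1424 mod 25 = 24. No.

No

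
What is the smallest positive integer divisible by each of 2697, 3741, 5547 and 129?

4986753

lcm(2697, 3741) = 2697·3741/gcd = 10089477/87 = 115971
lcm(115971, 5547) = 115971·5547/gcd = 643291137/129 = 4986753
lcm(4986753, 129) = 4986753·129/gcd = 643291137/129 = 4986753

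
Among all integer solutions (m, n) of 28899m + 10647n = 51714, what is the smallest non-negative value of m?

4

Reduce mod 10647: 28899m ≡ 51714 (mod 10647). With g = gcd(28899, 10647) = 1521 dividing 51714, divide through: 19m ≡ 34 (mod 7).
Since gcd(19, 7) = 1, m ≡ 34·(19)⁻¹ ≡ 4 (mod 7). Smallest non-negative: 4.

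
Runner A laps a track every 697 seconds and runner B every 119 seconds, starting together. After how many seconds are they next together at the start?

4879

gcd first: 697 = 5·119 + 102; 119 = 1·102 + 17; 102 = 6·17 + 0 → gcd = 17
lcm = 697·119/gcd = 82943/17 = 4879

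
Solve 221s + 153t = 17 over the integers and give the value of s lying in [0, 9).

7

Euclid: 221 = 1·153 + 68; 153 = 2·68 + 17; 68 = 4·17 + 0 → gcd = 17; 17 = 17·1.
Back-substitution yields 221·(-2) + 153·(3) = 17, so one solution is s = -2·1 = -2, t = 3·1 = 3.
Solutions in s differ by 153/17 = 9; the one in [0, 9) is -2 mod 9 = 7.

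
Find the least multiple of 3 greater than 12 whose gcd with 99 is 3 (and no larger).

99 = 3·33. Any t with gcd(t, 99) = 3 is a multiple of 3, say 3s, with s coprime to 33.
Need s > 12/3, so s ≥ 5. First s ≥ 5 with gcd(s, 33) = 1 is s = 5. Thus t = 3·5 = 15.

15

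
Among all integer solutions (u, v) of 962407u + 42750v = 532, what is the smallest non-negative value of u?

1126

Euclid: 962407 = 22·42750 + 21907; 42750 = 1·21907 + 20843; 21907 = 1·20843 + 1064; 20843 = 19·1064 + 627; 1064 = 1·627 + 437; 627 = 1·437 + 190; 437 = 2·190 + 57; 190 = 3·57 + 19; 57 = 3·19 + 0 → gcd = 19; 532 = 19·28.
Back-substitution yields 962407·(-683) + 42750·(15376) = 19, so one solution is u = -683·28 = -19124, v = 15376·28 = 430528.
Solutions in u differ by 42750/19 = 2250; the one in [0, 2250) is -19124 mod 2250 = 1126.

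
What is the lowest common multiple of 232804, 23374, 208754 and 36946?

10255249004

lcm(232804, 23374) = 232804·23374/gcd = 5441560696/26 = 209290796
lcm(209290796, 208754) = 209290796·208754/gcd = 43690290828184/29822 = 1465035572
lcm(1465035572, 36946) = 1465035572·36946/gcd = 54127204243112/5278 = 10255249004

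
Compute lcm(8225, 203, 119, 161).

93263275

8225 = 5² · 7 · 47; 203 = 7 · 29; 119 = 7 · 17; 161 = 7 · 23
lcm takes max exponent of each prime: 5² · 7 · 17 · 23 · 29 · 47 = 93263275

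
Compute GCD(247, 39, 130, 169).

13

gcd(247, 39): 247 = 6·39 + 13; 39 = 3·13 + 0 → 13
gcd(13, 130): 130 = 10·13 + 0 → 13
gcd(13, 169): 169 = 13·13 + 0 → 13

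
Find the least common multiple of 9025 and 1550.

gcd first: 9025 = 5·1550 + 1275; 1550 = 1·1275 + 275; 1275 = 4·275 + 175; 275 = 1·175 + 100; 175 = 1·100 + 75; 100 = 1·75 + 25; 75 = 3·25 + 0 → gcd = 25
lcm = 9025·1550/gcd = 13988750/25 = 559550

559550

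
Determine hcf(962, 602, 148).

gcd(962, 602): 962 = 1·602 + 360; 602 = 1·360 + 242; 360 = 1·242 + 118; 242 = 2·118 + 6; 118 = 19·6 + 4; 6 = 1·4 + 2; 4 = 2·2 + 0 → 2
gcd(2, 148): 148 = 74·2 + 0 → 2

2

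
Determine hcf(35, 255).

5

35 = 5 · 7
255 = 3 · 5 · 17
Common: 5 = 5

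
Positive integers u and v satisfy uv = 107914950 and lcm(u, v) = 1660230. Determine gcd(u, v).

gcd·lcm = product, so gcd = 107914950/1660230 = 65.

65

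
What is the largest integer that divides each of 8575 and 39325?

8575 = 5² · 7³
39325 = 5² · 11² · 13
Common: 5² = 25

25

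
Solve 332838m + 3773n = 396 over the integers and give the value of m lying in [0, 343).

121

Reduce mod 3773: 332838m ≡ 396 (mod 3773). With g = gcd(332838, 3773) = 11 dividing 396, divide through: 30258m ≡ 36 (mod 343).
Since gcd(30258, 343) = 1, m ≡ 36·(30258)⁻¹ ≡ 121 (mod 343). Smallest non-negative: 121.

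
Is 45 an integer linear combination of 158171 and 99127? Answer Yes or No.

By Bézout, 158171x + 99127y = 45 has integer solutions iff gcd(158171, 99127) | 45.
Euclid: 158171 = 1·99127 + 59044; 99127 = 1·59044 + 40083; 59044 = 1·40083 + 18961; 40083 = 2·18961 + 2161; 18961 = 8·2161 + 1673; 2161 = 1·1673 + 488; 1673 = 3·488 + 209; 488 = 2·209 + 70; 209 = 2·70 + 69; 70 = 1·69 + 1; 69 = 69·1 + 0. gcd = 1; 45 mod 1 = 0. Yes.

Yes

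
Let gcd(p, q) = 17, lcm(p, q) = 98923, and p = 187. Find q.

8993

p·q = gcd·lcm = 17·98923 = 1681691, so q = 1681691/187 = 8993.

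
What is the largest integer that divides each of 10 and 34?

10 = 2 · 5
34 = 2 · 17
Common: 2 = 2

2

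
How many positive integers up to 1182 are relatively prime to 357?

Prime factors of 357: 3, 7, 17. Count integers ≤ 1182 divisible by none of them.
By inclusion–exclusion: 1182 − ⌊1182/3⌋ − ⌊1182/7⌋ − ⌊1182/17⌋ + ⌊1182/21⌋ + ⌊1182/51⌋ + ⌊1182/119⌋ − ⌊1182/357⌋ = 636.

636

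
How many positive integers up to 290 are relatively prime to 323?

323 = 17·19. Inclusion–exclusion on these primes:
290 − ⌊290/17⌋ − ⌊290/19⌋ + ⌊290/323⌋ = 258

258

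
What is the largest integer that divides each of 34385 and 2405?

65

Euclid: 34385 = 14·2405 + 715; 2405 = 3·715 + 260; 715 = 2·260 + 195; 260 = 1·195 + 65; 195 = 3·65 + 0. Last nonzero remainder: 65.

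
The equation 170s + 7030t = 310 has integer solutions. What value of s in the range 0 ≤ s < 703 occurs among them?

374

Euclid: 7030 = 41·170 + 60; 170 = 2·60 + 50; 60 = 1·50 + 10; 50 = 5·10 + 0 → gcd = 10; 310 = 10·31.
Back-substitution yields 170·(-124) + 7030·(3) = 10, so one solution is s = -124·31 = -3844, t = 3·31 = 93.
Solutions in s differ by 7030/10 = 703; the one in [0, 703) is -3844 mod 703 = 374.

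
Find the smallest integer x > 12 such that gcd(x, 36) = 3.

Multiples of 3 above 12: 3·5, 3·6, … . Need the cofactor coprime to 36/3 = 12.
Checking s = 5, 6, … the first with gcd(s, 12) = 1 is s = 5, giving 15.

15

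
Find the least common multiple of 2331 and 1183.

2331 = 3² · 7 · 37; 1183 = 7 · 13²
max exponents: 3² · 7 · 13² · 37 = 393939

393939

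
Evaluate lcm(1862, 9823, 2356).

lcm(1862, 9823) = 1862·9823/gcd = 18290426/19 = 962654
lcm(962654, 2356) = 962654·2356/gcd = 2268012824/38 = 59684548

59684548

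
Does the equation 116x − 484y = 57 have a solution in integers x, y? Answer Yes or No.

By Bézout, 116x − 484y = 57 has integer solutions iff gcd(116, 484) | 57.
Euclid: 484 = 4·116 + 20; 116 = 5·20 + 16; 20 = 1·16 + 4; 16 = 4·4 + 0. gcd = 4; 57 mod 4 = 1. No.

No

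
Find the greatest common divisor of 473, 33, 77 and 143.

11

gcd(473, 33): 473 = 14·33 + 11; 33 = 3·11 + 0 → 11
gcd(11, 77): 77 = 7·11 + 0 → 11
gcd(11, 143): 143 = 13·11 + 0 → 11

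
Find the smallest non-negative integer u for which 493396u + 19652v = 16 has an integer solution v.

Reduce mod 19652: 493396u ≡ 16 (mod 19652). With g = gcd(493396, 19652) = 4 dividing 16, divide through: 123349u ≡ 4 (mod 4913).
Since gcd(123349, 4913) = 1, u ≡ 4·(123349)⁻¹ ≡ 4838 (mod 4913). Smallest non-negative: 4838.

4838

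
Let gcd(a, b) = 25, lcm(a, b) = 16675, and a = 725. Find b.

575

Using ab = gcd(a,b)·lcm(a,b) = 25·16675 = 416875, we get b = 416875/725 = 575.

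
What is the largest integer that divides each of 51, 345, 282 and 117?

3

51 = 3 · 17; 345 = 3 · 5 · 23; 282 = 2 · 3 · 47; 117 = 3² · 13
gcd takes min exponent of each prime: 3 = 3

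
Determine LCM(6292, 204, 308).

6292 = 2² · 11² · 13; 204 = 2² · 3 · 17; 308 = 2² · 7 · 11
lcm takes max exponent of each prime: 2² · 3 · 7 · 11² · 13 · 17 = 2246244

2246244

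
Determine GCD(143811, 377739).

171

Euclid: 377739 = 2·143811 + 90117; 143811 = 1·90117 + 53694; 90117 = 1·53694 + 36423; 53694 = 1·36423 + 17271; 36423 = 2·17271 + 1881; 17271 = 9·1881 + 342; 1881 = 5·342 + 171; 342 = 2·171 + 0. Last nonzero remainder: 171.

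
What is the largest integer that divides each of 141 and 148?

1

Euclid: 148 = 1·141 + 7; 141 = 20·7 + 1; 7 = 7·1 + 0. Last nonzero remainder: 1.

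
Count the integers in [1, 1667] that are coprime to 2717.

Prime factors of 2717: 11, 13, 19. Count integers ≤ 1667 divisible by none of them.
By inclusion–exclusion: 1667 − ⌊1667/11⌋ − ⌊1667/13⌋ − ⌊1667/19⌋ + ⌊1667/143⌋ + ⌊1667/209⌋ + ⌊1667/247⌋ − ⌊1667/2717⌋ = 1325.

1325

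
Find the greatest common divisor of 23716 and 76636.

23716 = 2² · 7² · 11²
76636 = 2² · 7² · 17 · 23
Common: 2² · 7² = 196

196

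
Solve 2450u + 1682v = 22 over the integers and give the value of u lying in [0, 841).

Reduce mod 1682: 2450u ≡ 22 (mod 1682). With g = gcd(2450, 1682) = 2 dividing 22, divide through: 1225u ≡ 11 (mod 841).
Since gcd(1225, 841) = 1, u ≡ 11·(1225)⁻¹ ≡ 449 (mod 841). Smallest non-negative: 449.

449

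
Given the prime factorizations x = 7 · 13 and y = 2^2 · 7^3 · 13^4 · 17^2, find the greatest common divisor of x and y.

91

min exponent per shared prime: 7 · 13 = 91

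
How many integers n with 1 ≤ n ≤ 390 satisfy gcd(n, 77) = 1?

305

Prime factors of 77: 7, 11. Count integers ≤ 390 divisible by none of them.
By inclusion–exclusion: 390 − ⌊390/7⌋ − ⌊390/11⌋ + ⌊390/77⌋ = 305.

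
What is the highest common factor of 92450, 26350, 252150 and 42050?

50

gcd(92450, 26350): 92450 = 3·26350 + 13400; 26350 = 1·13400 + 12950; 13400 = 1·12950 + 450; 12950 = 28·450 + 350; 450 = 1·350 + 100; 350 = 3·100 + 50; 100 = 2·50 + 0 → 50
gcd(50, 252150): 252150 = 5043·50 + 0 → 50
gcd(50, 42050): 42050 = 841·50 + 0 → 50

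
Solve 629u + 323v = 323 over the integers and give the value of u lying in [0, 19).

Euclid: 629 = 1·323 + 306; 323 = 1·306 + 17; 306 = 18·17 + 0 → gcd = 17; 323 = 17·19.
Back-substitution yields 629·(-1) + 323·(2) = 17, so one solution is u = -1·19 = -19, v = 2·19 = 38.
Solutions in u differ by 323/17 = 19; the one in [0, 19) is -19 mod 19 = 0.

0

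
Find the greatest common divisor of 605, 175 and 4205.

605 = 5 · 11²; 175 = 5² · 7; 4205 = 5 · 29²
gcd takes min exponent of each prime: 5 = 5

5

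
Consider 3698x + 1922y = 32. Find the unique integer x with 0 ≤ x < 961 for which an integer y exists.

658

Reduce mod 1922: 3698x ≡ 32 (mod 1922). With g = gcd(3698, 1922) = 2 dividing 32, divide through: 1849x ≡ 16 (mod 961).
Since gcd(1849, 961) = 1, x ≡ 16·(1849)⁻¹ ≡ 658 (mod 961). Smallest non-negative: 658.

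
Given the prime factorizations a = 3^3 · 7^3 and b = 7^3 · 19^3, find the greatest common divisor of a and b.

min exponent per shared prime: 7^3 = 343

343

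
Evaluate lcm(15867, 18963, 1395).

lcm(15867, 18963) = 15867·18963/gcd = 300885921/387 = 777483
lcm(777483, 1395) = 777483·1395/gcd = 1084588785/9 = 120509865

120509865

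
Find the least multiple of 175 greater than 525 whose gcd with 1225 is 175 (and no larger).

gcd(x, 1225) = 175 forces 175 | x; write x = 175s. Then gcd(175s, 175·7) = 175·gcd(s, 7), so need gcd(s, 7) = 1.
175s > 525 gives s ≥ 4. The least s ≥ 4 coprime to 7 is 4, so x = 175·4 = 700.

700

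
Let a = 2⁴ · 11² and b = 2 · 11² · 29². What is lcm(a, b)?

1628176

max exponent per prime: 2⁴ · 11² · 29² = 1628176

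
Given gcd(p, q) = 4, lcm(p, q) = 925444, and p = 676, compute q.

Using pq = gcd(p,q)·lcm(p,q) = 4·925444 = 3701776, we get q = 3701776/676 = 5476.

5476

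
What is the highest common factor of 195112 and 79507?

195112 = 2³ · 29³
79507 = 43³
Common: 1 = 1

1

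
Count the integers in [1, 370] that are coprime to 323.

331

Prime factors of 323: 17, 19. Count integers ≤ 370 divisible by none of them.
By inclusion–exclusion: 370 − ⌊370/17⌋ − ⌊370/19⌋ + ⌊370/323⌋ = 331.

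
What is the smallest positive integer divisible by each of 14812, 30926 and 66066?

14812 = 2² · 7 · 23²; 30926 = 2 · 7 · 47²; 66066 = 2 · 3 · 7 · 11² · 13
lcm takes max exponent of each prime: 2² · 3 · 7 · 11² · 13 · 23² · 47² = 154404302052

154404302052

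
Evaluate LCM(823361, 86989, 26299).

823361 = 7 · 11 · 17² · 37; 86989 = 7 · 17² · 43; 26299 = 7 · 13 · 17²
lcm takes max exponent of each prime: 7 · 11 · 13 · 17² · 37 · 43 = 460258799

460258799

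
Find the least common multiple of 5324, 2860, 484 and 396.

3114540

5324 = 2² · 11³; 2860 = 2² · 5 · 11 · 13; 484 = 2² · 11²; 396 = 2² · 3² · 11
lcm takes max exponent of each prime: 2² · 3² · 5 · 11³ · 13 = 3114540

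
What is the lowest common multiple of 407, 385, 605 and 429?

6111105

lcm(407, 385) = 407·385/gcd = 156695/11 = 14245
lcm(14245, 605) = 14245·605/gcd = 8618225/55 = 156695
lcm(156695, 429) = 156695·429/gcd = 67222155/11 = 6111105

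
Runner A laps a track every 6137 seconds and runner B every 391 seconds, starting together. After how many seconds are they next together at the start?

6137 = 17 · 19²; 391 = 17 · 23
max exponents: 17 · 19² · 23 = 141151

141151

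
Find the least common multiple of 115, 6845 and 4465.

140589455

lcm(115, 6845) = 115·6845/gcd = 787175/5 = 157435
lcm(157435, 4465) = 157435·4465/gcd = 702947275/5 = 140589455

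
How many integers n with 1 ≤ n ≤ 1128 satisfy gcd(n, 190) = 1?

427

Prime factors of 190: 2, 5, 19. Count integers ≤ 1128 divisible by none of them.
By inclusion–exclusion: 1128 − ⌊1128/2⌋ − ⌊1128/5⌋ − ⌊1128/19⌋ + ⌊1128/10⌋ + ⌊1128/38⌋ + ⌊1128/95⌋ − ⌊1128/190⌋ = 427.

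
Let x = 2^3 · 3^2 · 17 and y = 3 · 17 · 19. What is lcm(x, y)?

max exponent per prime: 2^3 · 3^2 · 17 · 19 = 23256

23256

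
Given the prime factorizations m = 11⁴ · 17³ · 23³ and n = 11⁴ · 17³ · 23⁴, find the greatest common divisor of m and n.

min exponent per shared prime: 11⁴ · 17³ · 23³ = 875187311911

875187311911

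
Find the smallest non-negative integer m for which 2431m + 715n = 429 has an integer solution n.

4

gcd(2431, 715) = 143 (Euclid: 2431 = 3·715 + 286; 715 = 2·286 + 143; 286 = 2·143 + 0), and 143 | 429.
Extended Euclid: 2431·(-2) + 715·(7) = 143. Scale by 3: m₀ = -6.
General solution m = m₀ + 5t; reducing mod 5 gives m = 4 (and n = -13).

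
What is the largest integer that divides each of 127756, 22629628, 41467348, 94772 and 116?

127756 = 2² · 19 · 41²; 22629628 = 2² · 7 · 29² · 31²; 41467348 = 2² · 13 · 19² · 47²; 94772 = 2² · 19 · 29 · 43; 116 = 2² · 29
gcd takes min exponent of each prime: 2² = 4

4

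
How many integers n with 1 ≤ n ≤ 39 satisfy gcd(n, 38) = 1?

Prime factors of 38: 2, 19. Count integers ≤ 39 divisible by none of them.
By inclusion–exclusion: 39 − ⌊39/2⌋ − ⌊39/19⌋ + ⌊39/38⌋ = 19.

19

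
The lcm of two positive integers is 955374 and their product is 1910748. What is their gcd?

gcd·lcm = product, so gcd = 1910748/955374 = 2.

2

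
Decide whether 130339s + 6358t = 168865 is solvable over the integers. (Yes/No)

gcd(130339, 6358): 130339 = 20·6358 + 3179; 6358 = 2·3179 + 0 → 3179
3179 does not divide 168865, so a solution does not exist.

No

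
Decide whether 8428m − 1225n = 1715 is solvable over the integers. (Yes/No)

By Bézout, 8428m − 1225n = 1715 has integer solutions iff gcd(8428, 1225) | 1715.
Euclid: 8428 = 6·1225 + 1078; 1225 = 1·1078 + 147; 1078 = 7·147 + 49; 147 = 3·49 + 0. gcd = 49; 1715 mod 49 = 0. Yes.

Yes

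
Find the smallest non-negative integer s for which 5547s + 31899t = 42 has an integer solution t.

8442

gcd(5547, 31899) = 3 (Euclid: 31899 = 5·5547 + 4164; 5547 = 1·4164 + 1383; 4164 = 3·1383 + 15; 1383 = 92·15 + 3; 15 = 5·3 + 0), and 3 | 42.
Extended Euclid: 5547·(2122) + 31899·(-369) = 3. Scale by 14: s₀ = 29708.
General solution s = s₀ + 10633k; reducing mod 10633 gives s = 8442 (and t = -1468).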